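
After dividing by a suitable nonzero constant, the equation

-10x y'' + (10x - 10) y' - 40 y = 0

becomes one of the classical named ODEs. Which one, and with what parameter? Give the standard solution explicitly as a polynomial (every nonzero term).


All three coefficients share the factor -10; dividing through by -10 gives  x y'' + (1 - x) y' + 4 y = 0.
This matches the Laguerre equation x y'' + (1 - x) y' + n y = 0 with n = 4; the polynomial solution is L_4(x).
With y = sum_k a_k x^k, matching x^k gives (k+1)k a_{k+1} + (k+1) a_{k+1} - k a_k + n a_k = 0, i.e. (k+1)^2 a_{k+1} = (k - n) a_k = (k - 4) a_k. The right side vanishes at k = 4, so the series terminates at degree 4.
Standard normalization L_n(0) = 1 gives a_0 = 1. Work upward with a_{k+1} = (k - 4) a_k / (k+1)^2:
  a_1 = (0 - 4)(1) / 1^2 = -4/1 = -4
  a_2 = (1 - 4)(-4) / 2^2 = 12/4 = 3
  a_3 = (2 - 4)(3) / 3^2 = -6/9 = -2/3
  a_4 = (3 - 4)(-2/3) / 4^2 = (2/3)/16 = 1/24
Hence L_4(x) = x^4/24 - 2 x^3/3 + 3 x^2 - 4 x + 1.

L_4(x); series = x^4/24 - 2 x^3/3 + 3 x^2 - 4 x + 1


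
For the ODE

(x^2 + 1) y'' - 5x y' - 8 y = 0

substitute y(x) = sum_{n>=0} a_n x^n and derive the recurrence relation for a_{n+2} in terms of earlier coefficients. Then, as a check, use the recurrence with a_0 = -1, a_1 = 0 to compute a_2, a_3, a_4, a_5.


Substitute y = sum_n a_n x^n.
(1 + 1 x^2) y'' contributes (n+2)(n+1) a_{n+2} + n(n-1) a_n at x^n.
-5 x y'(x) contributes -5 n a_n at x^n.
-8 y(x) contributes -8 a_n at x^n.
Matching x^n: (n+2)(n+1) a_{n+2} + (n(n-1) - 5 n - 8) a_n = 0.
Thus a_{n+2} = (-n(n-1) + 5 n + 8) / ((n+1)(n+2)) * a_n.

Check with a_0 = -1, a_1 = 0 (apply the recurrence for n = 0, 1, 2, 3): a_0 = -1, a_1 = 0, a_2 = -4, a_3 = 0, a_4 = -16/3, a_5 = 0.

a_(n+2) = (-n(n-1) + 5 n + 8) / ((n+1)(n+2)) * a_n; check: a_0 = -1, a_1 = 0, a_2 = -4, a_3 = 0, a_4 = -16/3, a_5 = 0


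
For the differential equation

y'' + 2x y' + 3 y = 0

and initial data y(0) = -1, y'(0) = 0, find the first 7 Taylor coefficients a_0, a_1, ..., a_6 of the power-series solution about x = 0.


Ansatz: y(x) = sum_{n>=0} a_n x^n, so y'(x) = sum_{n>=1} n a_n x^(n-1) and y''(x) = sum_{n>=2} n(n-1) a_n x^(n-2).
Substitute into P(x) y'' + Q(x) y' + R(x) y = 0 with P(x) = 1, Q(x) = 2x, R(x) = 3, and match powers of x.
Initial conditions: a_0 = -1, a_1 = 0.
Setting the coefficient of each power of x to zero and solving order by order (substituting the coefficients already found):
  x^0: 2 a_2 + 3 a_0 = 0  ->  2 a_2 = -3 a_0 = 3  ->  a_2 = 3/2
  x^1: 6 a_3 + 5 a_1 = 0  ->  6 a_3 = -5 a_1 = 0  ->  a_3 = 0
  x^2: 12 a_4 + 7 a_2 = 0  ->  12 a_4 = -7 a_2 = -21/2  ->  a_4 = -7/8
  x^3: 20 a_5 + 9 a_3 = 0  ->  20 a_5 = -9 a_3 = 0  ->  a_5 = 0
  x^4: 30 a_6 + 11 a_4 = 0  ->  30 a_6 = -11 a_4 = 77/8  ->  a_6 = 77/240
Truncated series: y(x) = -1 + (3/2) x^2 - (7/8) x^4 + (77/240) x^6 + O(x^7).

a_0 = -1; a_1 = 0; a_2 = 3/2; a_3 = 0; a_4 = -7/8; a_5 = 0; a_6 = 77/240


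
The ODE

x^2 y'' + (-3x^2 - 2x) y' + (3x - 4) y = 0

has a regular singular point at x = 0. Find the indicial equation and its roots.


Divide by x^2 to reach normal form y'' + P_1(x) y' + P_2(x) y = 0 with P_1(x) = -3 - 2/x and P_2(x) = 3/x - 4/x^2.
x = 0 is a singular point because the y'-coefficient -3 - 2/x has a pole at x = 0 and the y-coefficient 3/x - 4/x^2 has a pole at x = 0.
It is a regular singular point because x P_1(x) = p(x) = -3x - 2 and x^2 P_2(x) = q(x) = 3x - 4 are polynomials, hence analytic at x = 0.
p(0) = -2,  q(0) = -4.
Indicial equation: r(r-1) + p(0) r + q(0) = 0, i.e. r^2 + (p(0) - 1) r + q(0) = 0, i.e. r^2 - 3 r - 4 = 0.
Discriminant: (-3)^2 - 4(-4) = 25, so r = (3 ± 5)/2.
Solving: r_1 = 4, r_2 = -1.

indicial: r^2 - 3 r - 4 = 0; roots r_1 = 4, r_2 = -1


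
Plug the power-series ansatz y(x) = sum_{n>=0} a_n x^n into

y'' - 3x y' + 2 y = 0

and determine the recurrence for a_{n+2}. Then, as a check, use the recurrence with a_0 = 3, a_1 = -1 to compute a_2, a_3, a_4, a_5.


Substitute y = sum_n a_n x^n.
y''(x) has coefficient (n+2)(n+1) a_{n+2} at x^n;
-3 x y'(x) has coefficient -3 n a_n at x^n (shift);
2 y(x) has coefficient 2 a_n at x^n.
Matching x^n: (n+2)(n+1) a_{n+2} + (-3n + 2) a_n = 0.
Thus a_{n+2} = (3n - 2) / ((n+1)(n+2)) * a_n.

Check with a_0 = 3, a_1 = -1 (apply the recurrence for n = 0, 1, 2, 3): a_0 = 3, a_1 = -1, a_2 = -3, a_3 = -1/6, a_4 = -1, a_5 = -7/120.

a_(n+2) = (3n - 2) / ((n+1)(n+2)) * a_n; check: a_0 = 3, a_1 = -1, a_2 = -3, a_3 = -1/6, a_4 = -1, a_5 = -7/120


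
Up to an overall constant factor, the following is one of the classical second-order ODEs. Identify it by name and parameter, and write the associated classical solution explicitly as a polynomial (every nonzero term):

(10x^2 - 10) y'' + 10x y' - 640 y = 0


All three coefficients share the factor -10; dividing through by -10 gives  (1 - x^2) y'' - x y' + 64 y = 0.
This matches the Chebyshev equation (1 - x^2) y'' - x y' + n^2 y = 0 (note the -x y' term, not -2x y') with n^2 = 64, so n = 8; the polynomial solution is T_8(x).
With y = sum_k a_k x^k, matching x^k gives (k+2)(k+1) a_{k+2} = (k^2 - n^2) a_k = (k - 8)(k + 8) a_k. The right side vanishes at k = 8, so the series with the parity of 8 terminates at degree 8.
Standard normalization: leading coefficient of T_n is 2^(n-1), so a_8 = 2^7 = 128. Work downward with a_k = (k+1)(k+2) a_{k+2} / ((k - 8)(k + 8)):
  a_6 = (7)(8)(128) / ((6 - 8)(6 + 8)) = 7168/(-28) = -256
  a_4 = (5)(6)(-256) / ((4 - 8)(4 + 8)) = -7680/(-48) = 160
  a_2 = (3)(4)(160) / ((2 - 8)(2 + 8)) = 1920/(-60) = -32
  a_0 = (1)(2)(-32) / ((0 - 8)(0 + 8)) = -64/(-64) = 1
Hence T_8(x) = 128 x^8 - 256 x^6 + 160 x^4 - 32 x^2 + 1.

T_8(x); series = 128 x^8 - 256 x^6 + 160 x^4 - 32 x^2 + 1


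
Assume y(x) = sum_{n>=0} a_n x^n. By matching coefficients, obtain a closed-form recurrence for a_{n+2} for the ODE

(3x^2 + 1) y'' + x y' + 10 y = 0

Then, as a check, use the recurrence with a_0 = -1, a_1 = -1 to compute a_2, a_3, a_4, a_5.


Substitute y = sum_n a_n x^n.
(1 + 3 x^2) y'' contributes (n+2)(n+1) a_{n+2} + 3 n(n-1) a_n at x^n.
x y'(x) contributes n a_n at x^n.
10 y(x) contributes 10 a_n at x^n.
Matching x^n: (n+2)(n+1) a_{n+2} + (3 n(n-1) + n + 10) a_n = 0.
Thus a_{n+2} = (-3 n(n-1) - n - 10) / ((n+1)(n+2)) * a_n.

Check with a_0 = -1, a_1 = -1 (apply the recurrence for n = 0, 1, 2, 3): a_0 = -1, a_1 = -1, a_2 = 5, a_3 = 11/6, a_4 = -15/2, a_5 = -341/120.

a_(n+2) = (-3 n(n-1) - n - 10) / ((n+1)(n+2)) * a_n; check: a_0 = -1, a_1 = -1, a_2 = 5, a_3 = 11/6, a_4 = -15/2, a_5 = -341/120


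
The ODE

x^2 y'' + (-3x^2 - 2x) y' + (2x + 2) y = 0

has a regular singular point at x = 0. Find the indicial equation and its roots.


Divide by x^2 to reach normal form y'' + P_1(x) y' + P_2(x) y = 0 with P_1(x) = -3 - 2/x and P_2(x) = 2/x + 2/x^2.
x = 0 is a singular point because the y'-coefficient -3 - 2/x has a pole at x = 0 and the y-coefficient 2/x + 2/x^2 has a pole at x = 0.
It is a regular singular point because x P_1(x) = p(x) = -3x - 2 and x^2 P_2(x) = q(x) = 2x + 2 are polynomials, hence analytic at x = 0.
p(0) = -2,  q(0) = 2.
Indicial equation: r(r-1) + p(0) r + q(0) = 0, i.e. r^2 + (p(0) - 1) r + q(0) = 0, i.e. r^2 - 3 r + 2 = 0.
Discriminant: (-3)^2 - 4(2) = 1, so r = (3 ± 1)/2.
Solving: r_1 = 2, r_2 = 1.

indicial: r^2 - 3 r + 2 = 0; roots r_1 = 2, r_2 = 1


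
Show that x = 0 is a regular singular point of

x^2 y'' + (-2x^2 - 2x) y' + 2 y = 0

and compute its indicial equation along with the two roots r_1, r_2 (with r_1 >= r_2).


Divide by x^2 to reach normal form y'' + P_1(x) y' + P_2(x) y = 0 with P_1(x) = -2 - 2/x and P_2(x) = 2/x^2.
x = 0 is a singular point because the y'-coefficient -2 - 2/x has a pole at x = 0 and the y-coefficient 2/x^2 has a pole at x = 0.
It is a regular singular point because x P_1(x) = p(x) = -2x - 2 and x^2 P_2(x) = q(x) = 2 are polynomials, hence analytic at x = 0.
p(0) = -2,  q(0) = 2.
Indicial equation: r(r-1) + p(0) r + q(0) = 0, i.e. r^2 + (p(0) - 1) r + q(0) = 0, i.e. r^2 - 3 r + 2 = 0.
Discriminant: (-3)^2 - 4(2) = 1, so r = (3 ± 1)/2.
Solving: r_1 = 2, r_2 = 1.

indicial: r^2 - 3 r + 2 = 0; roots r_1 = 2, r_2 = 1


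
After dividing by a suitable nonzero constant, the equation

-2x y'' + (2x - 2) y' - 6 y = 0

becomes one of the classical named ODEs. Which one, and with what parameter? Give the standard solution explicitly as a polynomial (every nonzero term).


All three coefficients share the factor -2; dividing through by -2 gives  x y'' + (1 - x) y' + 3 y = 0.
This matches the Laguerre equation x y'' + (1 - x) y' + n y = 0 with n = 3; the polynomial solution is L_3(x).
With y = sum_k a_k x^k, matching x^k gives (k+1)k a_{k+1} + (k+1) a_{k+1} - k a_k + n a_k = 0, i.e. (k+1)^2 a_{k+1} = (k - n) a_k = (k - 3) a_k. The right side vanishes at k = 3, so the series terminates at degree 3.
Standard normalization L_n(0) = 1 gives a_0 = 1. Work upward with a_{k+1} = (k - 3) a_k / (k+1)^2:
  a_1 = (0 - 3)(1) / 1^2 = -3/1 = -3
  a_2 = (1 - 3)(-3) / 2^2 = 6/4 = 3/2
  a_3 = (2 - 3)(3/2) / 3^2 = (-3/2)/9 = -1/6
Hence L_3(x) = -x^3/6 + 3 x^2/2 - 3 x + 1.

L_3(x); series = -x^3/6 + 3 x^2/2 - 3 x + 1


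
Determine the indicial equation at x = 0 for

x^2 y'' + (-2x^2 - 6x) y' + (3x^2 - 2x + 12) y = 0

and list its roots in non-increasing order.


Divide by x^2 to reach normal form y'' + P_1(x) y' + P_2(x) y = 0 with P_1(x) = -2 - 6/x and P_2(x) = 3 - 2/x + 12/x^2.
x = 0 is a singular point because the y'-coefficient -2 - 6/x has a pole at x = 0 and the y-coefficient 3 - 2/x + 12/x^2 has a pole at x = 0.
It is a regular singular point because x P_1(x) = p(x) = -2x - 6 and x^2 P_2(x) = q(x) = 3x^2 - 2x + 12 are polynomials, hence analytic at x = 0.
p(0) = -6,  q(0) = 12.
Indicial equation: r(r-1) + p(0) r + q(0) = 0, i.e. r^2 + (p(0) - 1) r + q(0) = 0, i.e. r^2 - 7 r + 12 = 0.
Discriminant: (-7)^2 - 4(12) = 1, so r = (7 ± 1)/2.
Solving: r_1 = 4, r_2 = 3.

indicial: r^2 - 7 r + 12 = 0; roots r_1 = 4, r_2 = 3


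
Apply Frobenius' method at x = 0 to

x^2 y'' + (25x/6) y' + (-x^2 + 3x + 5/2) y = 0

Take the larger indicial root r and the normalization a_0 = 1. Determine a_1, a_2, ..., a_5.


Write in Frobenius form y'' + (p(x)/x) y' + (q(x)/x^2) y = 0:
  p(x) = 25/6,  q(x) = -x^2 + 3x + 5/2.
Indicial equation: r(r-1) + (25/6) r + (5/2) = 0 -> roots r_1 = -3/2, r_2 = -5/3.
Take r = r_1 = -3/2. Let y(x) = x^r sum_{n>=0} a_n x^n with a_0 = 1.
Substitute y = x^r sum a_n x^n and match x^{r+n}. The recurrence is
  D(n) a_n + 3 a_{n-1} - 1 a_{n-2} = 0,  where D(n) = (r+n)(r+n-1) + (25/6)(r+n) + (5/2).
  a_n = [-3 a_{n-1} + 1 a_{n-2}] / D(n).
Since the indicial polynomial factors as (r - r_1)(r - r_2), D(n) = (r_1 + n - r_1)(r_1 + n - r_2) = n(n + 1/6).
Evaluating step by step (a_0 = 1):
  n = 1: D(1) = 1(1 + 1/6) = 7/6; numerator = -3(1) = -3; a_1 = (-3)/(7/6) = -18/7
  n = 2: D(2) = 2(2 + 1/6) = 13/3; numerator = -3(-18/7) + 1(1) = 61/7; a_2 = (61/7)/(13/3) = 183/91
  n = 3: D(3) = 3(3 + 1/6) = 19/2; numerator = -3(183/91) + 1(-18/7) = -783/91; a_3 = (-783/91)/(19/2) = -1566/1729
  n = 4: D(4) = 4(4 + 1/6) = 50/3; numerator = -3(-1566/1729) + 1(183/91) = 8175/1729; a_4 = (8175/1729)/(50/3) = 981/3458
  n = 5: D(5) = 5(5 + 1/6) = 155/6; numerator = -3(981/3458) + 1(-1566/1729) = -6075/3458; a_5 = (-6075/3458)/(155/6) = -3645/53599

r = -3/2; a_0 = 1; a_1 = -18/7; a_2 = 183/91; a_3 = -1566/1729; a_4 = 981/3458; a_5 = -3645/53599


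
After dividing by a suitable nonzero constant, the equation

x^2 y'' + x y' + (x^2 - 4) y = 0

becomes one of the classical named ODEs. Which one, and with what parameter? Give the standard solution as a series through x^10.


The equation is already in a standard form:  x^2 y'' + x y' + (x^2 - 4) y = 0.
This matches the Bessel equation x^2 y'' + x y' + (x^2 - nu^2) y = 0 with nu^2 = 4, so nu = 2; the solution bounded at x = 0 is J_2(x).
Frobenius at x = 0: indicial roots ±nu; for r = nu the recurrence k(k + 2nu) c_k = -c_{k-2} gives the standard series J_nu(x) = sum_{k>=0} (-1)^k / (k! (k+nu)!) (x/2)^(2k+nu). Evaluate the first 5 terms:
  k = 0: (-1)^0 / (0! * 2! * 2^2) x^2 = 1/(1*2*4) x^2 = (1/8) x^2
  k = 1: (-1)^1 / (1! * 3! * 2^4) x^4 = -1/(1*6*16) x^4 = (-1/96) x^4
  k = 2: (-1)^2 / (2! * 4! * 2^6) x^6 = 1/(2*24*64) x^6 = (1/3072) x^6
  k = 3: (-1)^3 / (3! * 5! * 2^8) x^8 = -1/(6*120*256) x^8 = (-1/184320) x^8
  k = 4: (-1)^4 / (4! * 6! * 2^10) x^10 = 1/(24*720*1024) x^10 = (1/17694720) x^10
Hence J_2(x) = x^10/17694720 - x^8/184320 + x^6/3072 - x^4/96 + x^2/8 + ....

J_2(x); series = x^10/17694720 - x^8/184320 + x^6/3072 - x^4/96 + x^2/8


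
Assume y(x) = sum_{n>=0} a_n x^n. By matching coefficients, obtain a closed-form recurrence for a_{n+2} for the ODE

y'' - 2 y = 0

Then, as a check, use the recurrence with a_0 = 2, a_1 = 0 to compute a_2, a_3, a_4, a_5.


Substitute y = sum_n a_n x^n into y'' + (const) y = 0.
y''(x) = sum_{n>=0} (n+2)(n+1) a_{n+2} x^n.
The ODE becomes sum_n [(n+2)(n+1) a_{n+2} - 2 a_n] x^n = 0.
Setting each coefficient to zero gives the recurrence:
  (n+2)(n+1) a_{n+2} - 2 a_n = 0,
  a_{n+2} = 2 / ((n+1)(n+2)) a_n.

Check with a_0 = 2, a_1 = 0 (apply the recurrence for n = 0, 1, 2, 3): a_0 = 2, a_1 = 0, a_2 = 2, a_3 = 0, a_4 = 1/3, a_5 = 0.

a_{n+2} = 2/((n+1)(n+2)) * a_n; check: a_0 = 2, a_1 = 0, a_2 = 2, a_3 = 0, a_4 = 1/3, a_5 = 0


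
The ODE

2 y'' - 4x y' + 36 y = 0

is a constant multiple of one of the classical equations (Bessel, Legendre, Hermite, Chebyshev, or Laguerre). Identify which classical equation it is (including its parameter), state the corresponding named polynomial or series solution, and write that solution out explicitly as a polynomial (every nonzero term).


All three coefficients share the factor 2; dividing through by 2 gives  y'' - 2x y' + 18 y = 0.
This matches the Hermite equation y'' - 2x y' + 2n y = 0 with 2n = 18, so n = 9; the polynomial solution is H_9(x).
With y = sum_k a_k x^k, matching x^k gives (k+2)(k+1) a_{k+2} = 2(k - n) a_k = 2(k - 9) a_k. The right side vanishes at k = 9, so the series with the parity of 9 terminates at degree 9.
Standard normalization: leading coefficient of H_n is 2^n, so a_9 = 2^9 = 512. Work downward with a_k = (k+1)(k+2) a_{k+2} / (2(k - n)):
  a_7 = (8)(9)(512) / (2(7 - 9)) = 36864/(-4) = -9216
  a_5 = (6)(7)(-9216) / (2(5 - 9)) = -387072/(-8) = 48384
  a_3 = (4)(5)(48384) / (2(3 - 9)) = 967680/(-12) = -80640
  a_1 = (2)(3)(-80640) / (2(1 - 9)) = -483840/(-16) = 30240
Hence H_9(x) = 512 x^9 - 9216 x^7 + 48384 x^5 - 80640 x^3 + 30240 x.

H_9(x); series = 512 x^9 - 9216 x^7 + 48384 x^5 - 80640 x^3 + 30240 x


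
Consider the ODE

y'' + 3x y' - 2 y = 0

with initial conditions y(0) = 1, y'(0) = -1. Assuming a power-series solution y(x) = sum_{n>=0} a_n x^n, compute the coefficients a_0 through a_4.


Ansatz: y(x) = sum_{n>=0} a_n x^n, so y'(x) = sum_{n>=1} n a_n x^(n-1) and y''(x) = sum_{n>=2} n(n-1) a_n x^(n-2).
Substitute into P(x) y'' + Q(x) y' + R(x) y = 0 with P(x) = 1, Q(x) = 3x, R(x) = -2, and match powers of x.
Initial conditions: a_0 = 1, a_1 = -1.
Setting the coefficient of each power of x to zero and solving order by order (substituting the coefficients already found):
  x^0: 2 a_2 - 2 a_0 = 0  ->  2 a_2 = 2 a_0 = 2  ->  a_2 = 1
  x^1: 6 a_3 + a_1 = 0  ->  6 a_3 = -a_1 = 1  ->  a_3 = 1/6
  x^2: 12 a_4 + 4 a_2 = 0  ->  12 a_4 = -4 a_2 = -4  ->  a_4 = -1/3
Truncated series: y(x) = 1 - x + x^2 + (1/6) x^3 - (1/3) x^4 + O(x^5).

a_0 = 1; a_1 = -1; a_2 = 1; a_3 = 1/6; a_4 = -1/3


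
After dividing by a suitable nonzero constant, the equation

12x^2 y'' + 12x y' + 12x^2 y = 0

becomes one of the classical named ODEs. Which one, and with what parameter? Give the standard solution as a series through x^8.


All three coefficients share the factor 12; dividing through by 12 gives  x^2 y'' + x y' + x^2 y = 0.
This matches the Bessel equation x^2 y'' + x y' + (x^2 - nu^2) y = 0 with nu^2 = 0, so nu = 0; the solution bounded at x = 0 is J_0(x).
Frobenius at x = 0: indicial roots ±nu; for r = nu the recurrence k(k + 2nu) c_k = -c_{k-2} gives the standard series J_nu(x) = sum_{k>=0} (-1)^k / (k! (k+nu)!) (x/2)^(2k+nu). Evaluate the first 5 terms:
  k = 0: (-1)^0 / (0! * 0! * 2^0) x^0 = 1/(1*1*1) x^0 = (1) x^0
  k = 1: (-1)^1 / (1! * 1! * 2^2) x^2 = -1/(1*1*4) x^2 = (-1/4) x^2
  k = 2: (-1)^2 / (2! * 2! * 2^4) x^4 = 1/(2*2*16) x^4 = (1/64) x^4
  k = 3: (-1)^3 / (3! * 3! * 2^6) x^6 = -1/(6*6*64) x^6 = (-1/2304) x^6
  k = 4: (-1)^4 / (4! * 4! * 2^8) x^8 = 1/(24*24*256) x^8 = (1/147456) x^8
Hence J_0(x) = x^8/147456 - x^6/2304 + x^4/64 - x^2/4 + 1 + ....

J_0(x); series = x^8/147456 - x^6/2304 + x^4/64 - x^2/4 + 1


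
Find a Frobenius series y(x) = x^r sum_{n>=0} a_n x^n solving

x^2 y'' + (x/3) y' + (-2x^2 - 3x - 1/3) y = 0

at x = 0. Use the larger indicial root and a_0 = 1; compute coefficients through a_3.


Write in Frobenius form y'' + (p(x)/x) y' + (q(x)/x^2) y = 0:
  p(x) = 1/3,  q(x) = -2x^2 - 3x - 1/3.
Indicial equation: r(r-1) + (1/3) r + (-1/3) = 0 -> roots r_1 = 1, r_2 = -1/3.
Take r = r_1 = 1. Let y(x) = x^r sum_{n>=0} a_n x^n with a_0 = 1.
Substitute y = x^r sum a_n x^n and match x^{r+n}. The recurrence is
  D(n) a_n - 3 a_{n-1} - 2 a_{n-2} = 0,  where D(n) = (r+n)(r+n-1) + (1/3)(r+n) + (-1/3).
  a_n = [3 a_{n-1} + 2 a_{n-2}] / D(n).
Since the indicial polynomial factors as (r - r_1)(r - r_2), D(n) = (r_1 + n - r_1)(r_1 + n - r_2) = n(n + 4/3).
Evaluating step by step (a_0 = 1):
  n = 1: D(1) = 1(1 + 4/3) = 7/3; numerator = 3(1) = 3; a_1 = (3)/(7/3) = 9/7
  n = 2: D(2) = 2(2 + 4/3) = 20/3; numerator = 3(9/7) + 2(1) = 41/7; a_2 = (41/7)/(20/3) = 123/140
  n = 3: D(3) = 3(3 + 4/3) = 13; numerator = 3(123/140) + 2(9/7) = 729/140; a_3 = (729/140)/(13) = 729/1820

r = 1; a_0 = 1; a_1 = 9/7; a_2 = 123/140; a_3 = 729/1820


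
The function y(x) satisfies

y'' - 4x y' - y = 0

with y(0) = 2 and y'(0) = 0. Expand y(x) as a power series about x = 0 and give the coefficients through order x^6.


Ansatz: y(x) = sum_{n>=0} a_n x^n, so y'(x) = sum_{n>=1} n a_n x^(n-1) and y''(x) = sum_{n>=2} n(n-1) a_n x^(n-2).
Substitute into P(x) y'' + Q(x) y' + R(x) y = 0 with P(x) = 1, Q(x) = -4x, R(x) = -1, and match powers of x.
Initial conditions: a_0 = 2, a_1 = 0.
Setting the coefficient of each power of x to zero and solving order by order (substituting the coefficients already found):
  x^0: 2 a_2 - a_0 = 0  ->  2 a_2 = a_0 = 2  ->  a_2 = 1
  x^1: 6 a_3 - 5 a_1 = 0  ->  6 a_3 = 5 a_1 = 0  ->  a_3 = 0
  x^2: 12 a_4 - 9 a_2 = 0  ->  12 a_4 = 9 a_2 = 9  ->  a_4 = 3/4
  x^3: 20 a_5 - 13 a_3 = 0  ->  20 a_5 = 13 a_3 = 0  ->  a_5 = 0
  x^4: 30 a_6 - 17 a_4 = 0  ->  30 a_6 = 17 a_4 = 51/4  ->  a_6 = 17/40
Truncated series: y(x) = 2 + x^2 + (3/4) x^4 + (17/40) x^6 + O(x^7).

a_0 = 2; a_1 = 0; a_2 = 1; a_3 = 0; a_4 = 3/4; a_5 = 0; a_6 = 17/40


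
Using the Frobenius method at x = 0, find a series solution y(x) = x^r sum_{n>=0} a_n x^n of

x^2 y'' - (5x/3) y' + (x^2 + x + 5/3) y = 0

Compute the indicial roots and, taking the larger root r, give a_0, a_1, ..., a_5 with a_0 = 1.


Write in Frobenius form y'' + (p(x)/x) y' + (q(x)/x^2) y = 0:
  p(x) = -5/3,  q(x) = x^2 + x + 5/3.
Indicial equation: r(r-1) + (-5/3) r + (5/3) = 0 -> roots r_1 = 5/3, r_2 = 1.
Take r = r_1 = 5/3. Let y(x) = x^r sum_{n>=0} a_n x^n with a_0 = 1.
Substitute y = x^r sum a_n x^n and match x^{r+n}. The recurrence is
  D(n) a_n + 1 a_{n-1} + 1 a_{n-2} = 0,  where D(n) = (r+n)(r+n-1) + (-5/3)(r+n) + (5/3).
  a_n = [-1 a_{n-1} - 1 a_{n-2}] / D(n).
Since the indicial polynomial factors as (r - r_1)(r - r_2), D(n) = (r_1 + n - r_1)(r_1 + n - r_2) = n(n + 2/3).
Evaluating step by step (a_0 = 1):
  n = 1: D(1) = 1(1 + 2/3) = 5/3; numerator = -1(1) = -1; a_1 = (-1)/(5/3) = -3/5
  n = 2: D(2) = 2(2 + 2/3) = 16/3; numerator = -1(-3/5) - 1(1) = -2/5; a_2 = (-2/5)/(16/3) = -3/40
  n = 3: D(3) = 3(3 + 2/3) = 11; numerator = -1(-3/40) - 1(-3/5) = 27/40; a_3 = (27/40)/(11) = 27/440
  n = 4: D(4) = 4(4 + 2/3) = 56/3; numerator = -1(27/440) - 1(-3/40) = 3/220; a_4 = (3/220)/(56/3) = 9/12320
  n = 5: D(5) = 5(5 + 2/3) = 85/3; numerator = -1(9/12320) - 1(27/440) = -153/2464; a_5 = (-153/2464)/(85/3) = -27/12320

r = 5/3; a_0 = 1; a_1 = -3/5; a_2 = -3/40; a_3 = 27/440; a_4 = 9/12320; a_5 = -27/12320


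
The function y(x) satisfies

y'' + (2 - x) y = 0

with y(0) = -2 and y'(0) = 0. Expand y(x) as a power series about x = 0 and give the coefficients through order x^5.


Ansatz: y(x) = sum_{n>=0} a_n x^n, so y'(x) = sum_{n>=1} n a_n x^(n-1) and y''(x) = sum_{n>=2} n(n-1) a_n x^(n-2).
Substitute into P(x) y'' + Q(x) y' + R(x) y = 0 with P(x) = 1, Q(x) = 0, R(x) = 2 - x, and match powers of x.
Initial conditions: a_0 = -2, a_1 = 0.
Setting the coefficient of each power of x to zero and solving order by order (substituting the coefficients already found):
  x^0: 2 a_2 + 2 a_0 = 0  ->  2 a_2 = -2 a_0 = 4  ->  a_2 = 2
  x^1: 6 a_3 + 2 a_1 - a_0 = 0  ->  6 a_3 = -2 a_1 + a_0 = -2  ->  a_3 = -1/3
  x^2: 12 a_4 + 2 a_2 - a_1 = 0  ->  12 a_4 = -2 a_2 + a_1 = -4  ->  a_4 = -1/3
  x^3: 20 a_5 + 2 a_3 - a_2 = 0  ->  20 a_5 = -2 a_3 + a_2 = 8/3  ->  a_5 = 2/15
Truncated series: y(x) = -2 + 2 x^2 - (1/3) x^3 - (1/3) x^4 + (2/15) x^5 + O(x^6).

a_0 = -2; a_1 = 0; a_2 = 2; a_3 = -1/3; a_4 = -1/3; a_5 = 2/15


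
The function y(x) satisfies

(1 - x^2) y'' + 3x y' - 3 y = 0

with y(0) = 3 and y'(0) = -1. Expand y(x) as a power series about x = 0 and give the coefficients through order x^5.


Ansatz: y(x) = sum_{n>=0} a_n x^n, so y'(x) = sum_{n>=1} n a_n x^(n-1) and y''(x) = sum_{n>=2} n(n-1) a_n x^(n-2).
Substitute into P(x) y'' + Q(x) y' + R(x) y = 0 with P(x) = 1 - x^2, Q(x) = 3x, R(x) = -3, and match powers of x.
Initial conditions: a_0 = 3, a_1 = -1.
Setting the coefficient of each power of x to zero and solving order by order (substituting the coefficients already found):
  x^0: 2 a_2 - 3 a_0 = 0  ->  2 a_2 = 3 a_0 = 9  ->  a_2 = 9/2
  x^1: 6 a_3 = 0  ->  a_3 = 0
  x^2: 12 a_4 + a_2 = 0  ->  12 a_4 = -a_2 = -9/2  ->  a_4 = -3/8
  x^3: 20 a_5 = 0  ->  a_5 = 0
Truncated series: y(x) = 3 - x + (9/2) x^2 - (3/8) x^4 + O(x^6).

a_0 = 3; a_1 = -1; a_2 = 9/2; a_3 = 0; a_4 = -3/8; a_5 = 0


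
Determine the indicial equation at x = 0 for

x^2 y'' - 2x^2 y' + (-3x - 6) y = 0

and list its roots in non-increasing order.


Divide by x^2 to reach normal form y'' + P_1(x) y' + P_2(x) y = 0 with P_1(x) = -2 and P_2(x) = -3/x - 6/x^2.
x = 0 is a singular point because the y-coefficient -3/x - 6/x^2 has a pole at x = 0.
It is a regular singular point because x P_1(x) = p(x) = -2x and x^2 P_2(x) = q(x) = -3x - 6 are polynomials, hence analytic at x = 0.
p(0) = 0,  q(0) = -6.
Indicial equation: r(r-1) + p(0) r + q(0) = 0, i.e. r^2 + (p(0) - 1) r + q(0) = 0, i.e. r^2 - 1 r - 6 = 0.
Discriminant: (-1)^2 - 4(-6) = 25, so r = (1 ± 5)/2.
Solving: r_1 = 3, r_2 = -2.

indicial: r^2 - 1 r - 6 = 0; roots r_1 = 3, r_2 = -2


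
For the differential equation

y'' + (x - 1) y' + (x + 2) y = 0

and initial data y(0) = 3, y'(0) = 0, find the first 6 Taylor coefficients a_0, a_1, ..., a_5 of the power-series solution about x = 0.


Ansatz: y(x) = sum_{n>=0} a_n x^n, so y'(x) = sum_{n>=1} n a_n x^(n-1) and y''(x) = sum_{n>=2} n(n-1) a_n x^(n-2).
Substitute into P(x) y'' + Q(x) y' + R(x) y = 0 with P(x) = 1, Q(x) = x - 1, R(x) = x + 2, and match powers of x.
Initial conditions: a_0 = 3, a_1 = 0.
Setting the coefficient of each power of x to zero and solving order by order (substituting the coefficients already found):
  x^0: 2 a_2 - a_1 + 2 a_0 = 0  ->  2 a_2 = a_1 - 2 a_0 = -6  ->  a_2 = -3
  x^1: 6 a_3 - 2 a_2 + 3 a_1 + a_0 = 0  ->  6 a_3 = 2 a_2 - 3 a_1 - a_0 = -9  ->  a_3 = -3/2
  x^2: 12 a_4 - 3 a_3 + 4 a_2 + a_1 = 0  ->  12 a_4 = 3 a_3 - 4 a_2 - a_1 = 15/2  ->  a_4 = 5/8
  x^3: 20 a_5 - 4 a_4 + 5 a_3 + a_2 = 0  ->  20 a_5 = 4 a_4 - 5 a_3 - a_2 = 13  ->  a_5 = 13/20
Truncated series: y(x) = 3 - 3 x^2 - (3/2) x^3 + (5/8) x^4 + (13/20) x^5 + O(x^6).

a_0 = 3; a_1 = 0; a_2 = -3; a_3 = -3/2; a_4 = 5/8; a_5 = 13/20


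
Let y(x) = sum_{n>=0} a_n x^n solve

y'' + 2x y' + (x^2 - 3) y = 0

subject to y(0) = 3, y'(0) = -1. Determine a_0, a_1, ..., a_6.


Ansatz: y(x) = sum_{n>=0} a_n x^n, so y'(x) = sum_{n>=1} n a_n x^(n-1) and y''(x) = sum_{n>=2} n(n-1) a_n x^(n-2).
Substitute into P(x) y'' + Q(x) y' + R(x) y = 0 with P(x) = 1, Q(x) = 2x, R(x) = x^2 - 3, and match powers of x.
Initial conditions: a_0 = 3, a_1 = -1.
Setting the coefficient of each power of x to zero and solving order by order (substituting the coefficients already found):
  x^0: 2 a_2 - 3 a_0 = 0  ->  2 a_2 = 3 a_0 = 9  ->  a_2 = 9/2
  x^1: 6 a_3 - a_1 = 0  ->  6 a_3 = a_1 = -1  ->  a_3 = -1/6
  x^2: 12 a_4 + a_2 + a_0 = 0  ->  12 a_4 = -a_2 - a_0 = -15/2  ->  a_4 = -5/8
  x^3: 20 a_5 + 3 a_3 + a_1 = 0  ->  20 a_5 = -3 a_3 - a_1 = 3/2  ->  a_5 = 3/40
  x^4: 30 a_6 + 5 a_4 + a_2 = 0  ->  30 a_6 = -5 a_4 - a_2 = -11/8  ->  a_6 = -11/240
Truncated series: y(x) = 3 - x + (9/2) x^2 - (1/6) x^3 - (5/8) x^4 + (3/40) x^5 - (11/240) x^6 + O(x^7).

a_0 = 3; a_1 = -1; a_2 = 9/2; a_3 = -1/6; a_4 = -5/8; a_5 = 3/40; a_6 = -11/240


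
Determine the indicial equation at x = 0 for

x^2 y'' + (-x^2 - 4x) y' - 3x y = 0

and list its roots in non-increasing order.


Divide by x^2 to reach normal form y'' + P_1(x) y' + P_2(x) y = 0 with P_1(x) = -1 - 4/x and P_2(x) = -3/x.
x = 0 is a singular point because the y'-coefficient -1 - 4/x has a pole at x = 0 and the y-coefficient -3/x has a pole at x = 0.
It is a regular singular point because x P_1(x) = p(x) = -x - 4 and x^2 P_2(x) = q(x) = -3x are polynomials, hence analytic at x = 0.
p(0) = -4,  q(0) = 0.
Indicial equation: r(r-1) + p(0) r + q(0) = 0, i.e. r^2 + (p(0) - 1) r + q(0) = 0, i.e. r^2 - 5 r = 0.
Discriminant: (-5)^2 - 4(0) = 25, so r = (5 ± 5)/2.
Solving: r_1 = 5, r_2 = 0.

indicial: r^2 - 5 r = 0; roots r_1 = 5, r_2 = 0


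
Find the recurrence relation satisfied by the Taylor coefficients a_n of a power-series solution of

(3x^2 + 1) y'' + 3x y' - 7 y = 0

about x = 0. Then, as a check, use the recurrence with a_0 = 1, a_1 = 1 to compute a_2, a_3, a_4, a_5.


Substitute y = sum_n a_n x^n.
(1 + 3 x^2) y'' contributes (n+2)(n+1) a_{n+2} + 3 n(n-1) a_n at x^n.
3 x y'(x) contributes 3 n a_n at x^n.
-7 y(x) contributes -7 a_n at x^n.
Matching x^n: (n+2)(n+1) a_{n+2} + (3 n(n-1) + 3 n - 7) a_n = 0.
Thus a_{n+2} = (-3 n(n-1) - 3 n + 7) / ((n+1)(n+2)) * a_n.

Check with a_0 = 1, a_1 = 1 (apply the recurrence for n = 0, 1, 2, 3): a_0 = 1, a_1 = 1, a_2 = 7/2, a_3 = 2/3, a_4 = -35/24, a_5 = -2/3.

a_(n+2) = (-3 n(n-1) - 3 n + 7) / ((n+1)(n+2)) * a_n; check: a_0 = 1, a_1 = 1, a_2 = 7/2, a_3 = 2/3, a_4 = -35/24, a_5 = -2/3


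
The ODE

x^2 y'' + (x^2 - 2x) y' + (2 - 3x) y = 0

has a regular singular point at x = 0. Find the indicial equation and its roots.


Divide by x^2 to reach normal form y'' + P_1(x) y' + P_2(x) y = 0 with P_1(x) = 1 - 2/x and P_2(x) = -3/x + 2/x^2.
x = 0 is a singular point because the y'-coefficient 1 - 2/x has a pole at x = 0 and the y-coefficient -3/x + 2/x^2 has a pole at x = 0.
It is a regular singular point because x P_1(x) = p(x) = x - 2 and x^2 P_2(x) = q(x) = 2 - 3x are polynomials, hence analytic at x = 0.
p(0) = -2,  q(0) = 2.
Indicial equation: r(r-1) + p(0) r + q(0) = 0, i.e. r^2 + (p(0) - 1) r + q(0) = 0, i.e. r^2 - 3 r + 2 = 0.
Discriminant: (-3)^2 - 4(2) = 1, so r = (3 ± 1)/2.
Solving: r_1 = 2, r_2 = 1.

indicial: r^2 - 3 r + 2 = 0; roots r_1 = 2, r_2 = 1


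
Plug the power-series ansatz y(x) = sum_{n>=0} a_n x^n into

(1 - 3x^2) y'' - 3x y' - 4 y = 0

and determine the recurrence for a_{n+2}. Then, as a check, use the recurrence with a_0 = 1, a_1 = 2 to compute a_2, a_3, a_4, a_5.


Substitute y = sum_n a_n x^n.
(1 - 3 x^2) y'' contributes (n+2)(n+1) a_{n+2} - 3 n(n-1) a_n at x^n.
-3 x y'(x) contributes -3 n a_n at x^n.
-4 y(x) contributes -4 a_n at x^n.
Matching x^n: (n+2)(n+1) a_{n+2} + (-3 n(n-1) - 3 n - 4) a_n = 0.
Thus a_{n+2} = (3 n(n-1) + 3 n + 4) / ((n+1)(n+2)) * a_n.

Check with a_0 = 1, a_1 = 2 (apply the recurrence for n = 0, 1, 2, 3): a_0 = 1, a_1 = 2, a_2 = 2, a_3 = 7/3, a_4 = 8/3, a_5 = 217/60.

a_(n+2) = (3 n(n-1) + 3 n + 4) / ((n+1)(n+2)) * a_n; check: a_0 = 1, a_1 = 2, a_2 = 2, a_3 = 7/3, a_4 = 8/3, a_5 = 217/60


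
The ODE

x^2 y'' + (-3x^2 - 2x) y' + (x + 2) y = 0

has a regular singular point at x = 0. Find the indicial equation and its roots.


Divide by x^2 to reach normal form y'' + P_1(x) y' + P_2(x) y = 0 with P_1(x) = -3 - 2/x and P_2(x) = 1/x + 2/x^2.
x = 0 is a singular point because the y'-coefficient -3 - 2/x has a pole at x = 0 and the y-coefficient 1/x + 2/x^2 has a pole at x = 0.
It is a regular singular point because x P_1(x) = p(x) = -3x - 2 and x^2 P_2(x) = q(x) = x + 2 are polynomials, hence analytic at x = 0.
p(0) = -2,  q(0) = 2.
Indicial equation: r(r-1) + p(0) r + q(0) = 0, i.e. r^2 + (p(0) - 1) r + q(0) = 0, i.e. r^2 - 3 r + 2 = 0.
Discriminant: (-3)^2 - 4(2) = 1, so r = (3 ± 1)/2.
Solving: r_1 = 2, r_2 = 1.

indicial: r^2 - 3 r + 2 = 0; roots r_1 = 2, r_2 = 1


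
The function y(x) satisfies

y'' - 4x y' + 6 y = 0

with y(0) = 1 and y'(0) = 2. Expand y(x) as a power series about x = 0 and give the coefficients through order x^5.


Ansatz: y(x) = sum_{n>=0} a_n x^n, so y'(x) = sum_{n>=1} n a_n x^(n-1) and y''(x) = sum_{n>=2} n(n-1) a_n x^(n-2).
Substitute into P(x) y'' + Q(x) y' + R(x) y = 0 with P(x) = 1, Q(x) = -4x, R(x) = 6, and match powers of x.
Initial conditions: a_0 = 1, a_1 = 2.
Setting the coefficient of each power of x to zero and solving order by order (substituting the coefficients already found):
  x^0: 2 a_2 + 6 a_0 = 0  ->  2 a_2 = -6 a_0 = -6  ->  a_2 = -3
  x^1: 6 a_3 + 2 a_1 = 0  ->  6 a_3 = -2 a_1 = -4  ->  a_3 = -2/3
  x^2: 12 a_4 - 2 a_2 = 0  ->  12 a_4 = 2 a_2 = -6  ->  a_4 = -1/2
  x^3: 20 a_5 - 6 a_3 = 0  ->  20 a_5 = 6 a_3 = -4  ->  a_5 = -1/5
Truncated series: y(x) = 1 + 2 x - 3 x^2 - (2/3) x^3 - (1/2) x^4 - (1/5) x^5 + O(x^6).

a_0 = 1; a_1 = 2; a_2 = -3; a_3 = -2/3; a_4 = -1/2; a_5 = -1/5


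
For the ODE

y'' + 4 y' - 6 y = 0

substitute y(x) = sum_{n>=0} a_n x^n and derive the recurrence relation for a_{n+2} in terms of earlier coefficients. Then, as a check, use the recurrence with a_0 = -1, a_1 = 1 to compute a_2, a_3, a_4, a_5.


Substitute y = sum_n a_n x^n.
y''(x) has coefficient (n+2)(n+1) a_{n+2} at x^n;
4 y'(x) has coefficient 4 (n+1) a_{n+1} at x^n;
-6 y(x) has coefficient -6 a_n at x^n.
Matching x^n: (n+2)(n+1) a_{n+2} + 4 (n+1) a_{n+1} - 6 a_n = 0.
Thus a_{n+2} = [-4 (n+1) a_{n+1} + 6 a_n] / ((n+1)(n+2)).

Check with a_0 = -1, a_1 = 1 (apply the recurrence for n = 0, 1, 2, 3): a_0 = -1, a_1 = 1, a_2 = -5, a_3 = 23/3, a_4 = -61/6, a_5 = 313/30.

a_(n+2) = [-4 (n+1) a_(n+1) + 6 a_n] / ((n+1)(n+2)); check: a_0 = -1, a_1 = 1, a_2 = -5, a_3 = 23/3, a_4 = -61/6, a_5 = 313/30


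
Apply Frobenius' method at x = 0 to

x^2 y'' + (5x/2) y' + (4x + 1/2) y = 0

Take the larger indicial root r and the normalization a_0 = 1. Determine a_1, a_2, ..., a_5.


Write in Frobenius form y'' + (p(x)/x) y' + (q(x)/x^2) y = 0:
  p(x) = 5/2,  q(x) = 4x + 1/2.
Indicial equation: r(r-1) + (5/2) r + (1/2) = 0 -> roots r_1 = -1/2, r_2 = -1.
Take r = r_1 = -1/2. Let y(x) = x^r sum_{n>=0} a_n x^n with a_0 = 1.
Substitute y = x^r sum a_n x^n and match x^{r+n}. The recurrence is
  D(n) a_n + 4 a_{n-1} = 0,  where D(n) = (r+n)(r+n-1) + (5/2)(r+n) + (1/2).
  a_n = -4 / D(n) * a_{n-1}.
Since the indicial polynomial factors as (r - r_1)(r - r_2), D(n) = (r_1 + n - r_1)(r_1 + n - r_2) = n(n + 1/2).
Evaluating step by step (a_0 = 1):
  n = 1: D(1) = 1(1 + 1/2) = 3/2; numerator = -4(1) = -4; a_1 = (-4)/(3/2) = -8/3
  n = 2: D(2) = 2(2 + 1/2) = 5; numerator = -4(-8/3) = 32/3; a_2 = (32/3)/(5) = 32/15
  n = 3: D(3) = 3(3 + 1/2) = 21/2; numerator = -4(32/15) = -128/15; a_3 = (-128/15)/(21/2) = -256/315
  n = 4: D(4) = 4(4 + 1/2) = 18; numerator = -4(-256/315) = 1024/315; a_4 = (1024/315)/(18) = 512/2835
  n = 5: D(5) = 5(5 + 1/2) = 55/2; numerator = -4(512/2835) = -2048/2835; a_5 = (-2048/2835)/(55/2) = -4096/155925

r = -1/2; a_0 = 1; a_1 = -8/3; a_2 = 32/15; a_3 = -256/315; a_4 = 512/2835; a_5 = -4096/155925


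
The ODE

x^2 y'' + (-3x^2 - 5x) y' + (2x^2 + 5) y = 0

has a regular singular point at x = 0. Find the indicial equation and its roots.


Divide by x^2 to reach normal form y'' + P_1(x) y' + P_2(x) y = 0 with P_1(x) = -3 - 5/x and P_2(x) = 2 + 5/x^2.
x = 0 is a singular point because the y'-coefficient -3 - 5/x has a pole at x = 0 and the y-coefficient 2 + 5/x^2 has a pole at x = 0.
It is a regular singular point because x P_1(x) = p(x) = -3x - 5 and x^2 P_2(x) = q(x) = 2x^2 + 5 are polynomials, hence analytic at x = 0.
p(0) = -5,  q(0) = 5.
Indicial equation: r(r-1) + p(0) r + q(0) = 0, i.e. r^2 + (p(0) - 1) r + q(0) = 0, i.e. r^2 - 6 r + 5 = 0.
Discriminant: (-6)^2 - 4(5) = 16, so r = (6 ± 4)/2.
Solving: r_1 = 5, r_2 = 1.

indicial: r^2 - 6 r + 5 = 0; roots r_1 = 5, r_2 = 1


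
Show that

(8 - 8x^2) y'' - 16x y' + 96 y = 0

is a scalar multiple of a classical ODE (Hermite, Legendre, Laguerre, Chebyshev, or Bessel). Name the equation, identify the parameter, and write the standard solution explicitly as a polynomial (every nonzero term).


All three coefficients share the factor 8; dividing through by 8 gives  (1 - x^2) y'' - 2x y' + 12 y = 0.
This matches the Legendre equation (1 - x^2) y'' - 2x y' + n(n+1) y = 0 (note the -2x y' term) with n(n+1) = 12, so n = 3; the polynomial solution is P_3(x).
With y = sum_k a_k x^k, matching x^k gives (k+2)(k+1) a_{k+2} = [k(k+1) - n(n+1)] a_k = (k - 3)(k + 4) a_k. The right side vanishes at k = 3, so the series with the parity of 3 terminates at degree 3.
Standard normalization (P_n(1) = 1): leading coefficient (2n)!/(2^n (n!)^2) = 720/(8*36) = 5/2, so a_3 = 5/2. Work downward with a_k = (k+1)(k+2) a_{k+2} / ((k - 3)(k + 4)):
  a_1 = (2)(3)(5/2) / ((1 - 3)(1 + 4)) = 15/(-10) = -3/2
Hence P_3(x) = 5 x^3/2 - 3 x/2.

P_3(x); series = 5 x^3/2 - 3 x/2


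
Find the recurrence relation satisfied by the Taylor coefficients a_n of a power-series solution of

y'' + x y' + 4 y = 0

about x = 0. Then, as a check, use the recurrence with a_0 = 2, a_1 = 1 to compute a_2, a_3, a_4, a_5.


Substitute y = sum_n a_n x^n.
y''(x) has coefficient (n+2)(n+1) a_{n+2} at x^n;
x y'(x) has coefficient n a_n at x^n (shift);
4 y(x) has coefficient 4 a_n at x^n.
Matching x^n: (n+2)(n+1) a_{n+2} + (n + 4) a_n = 0.
Thus a_{n+2} = (-n - 4) / ((n+1)(n+2)) * a_n.

Check with a_0 = 2, a_1 = 1 (apply the recurrence for n = 0, 1, 2, 3): a_0 = 2, a_1 = 1, a_2 = -4, a_3 = -5/6, a_4 = 2, a_5 = 7/24.

a_(n+2) = (-n - 4) / ((n+1)(n+2)) * a_n; check: a_0 = 2, a_1 = 1, a_2 = -4, a_3 = -5/6, a_4 = 2, a_5 = 7/24


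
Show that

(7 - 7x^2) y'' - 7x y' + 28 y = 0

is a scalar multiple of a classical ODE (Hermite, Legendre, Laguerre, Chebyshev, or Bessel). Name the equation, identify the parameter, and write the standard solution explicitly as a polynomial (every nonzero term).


All three coefficients share the factor 7; dividing through by 7 gives  (1 - x^2) y'' - x y' + 4 y = 0.
This matches the Chebyshev equation (1 - x^2) y'' - x y' + n^2 y = 0 (note the -x y' term, not -2x y') with n^2 = 4, so n = 2; the polynomial solution is T_2(x).
With y = sum_k a_k x^k, matching x^k gives (k+2)(k+1) a_{k+2} = (k^2 - n^2) a_k = (k - 2)(k + 2) a_k. The right side vanishes at k = 2, so the series with the parity of 2 terminates at degree 2.
Standard normalization: leading coefficient of T_n is 2^(n-1), so a_2 = 2^1 = 2. Work downward with a_k = (k+1)(k+2) a_{k+2} / ((k - 2)(k + 2)):
  a_0 = (1)(2)(2) / ((0 - 2)(0 + 2)) = 4/(-4) = -1
Hence T_2(x) = 2 x^2 - 1.

T_2(x); series = 2 x^2 - 1


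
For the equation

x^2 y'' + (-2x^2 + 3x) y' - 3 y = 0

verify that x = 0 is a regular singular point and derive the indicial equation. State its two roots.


Divide by x^2 to reach normal form y'' + P_1(x) y' + P_2(x) y = 0 with P_1(x) = -2 + 3/x and P_2(x) = -3/x^2.
x = 0 is a singular point because the y'-coefficient -2 + 3/x has a pole at x = 0 and the y-coefficient -3/x^2 has a pole at x = 0.
It is a regular singular point because x P_1(x) = p(x) = 3 - 2x and x^2 P_2(x) = q(x) = -3 are polynomials, hence analytic at x = 0.
p(0) = 3,  q(0) = -3.
Indicial equation: r(r-1) + p(0) r + q(0) = 0, i.e. r^2 + (p(0) - 1) r + q(0) = 0, i.e. r^2 + 2 r - 3 = 0.
Discriminant: (2)^2 - 4(-3) = 16, so r = (-2 ± 4)/2.
Solving: r_1 = 1, r_2 = -3.

indicial: r^2 + 2 r - 3 = 0; roots r_1 = 1, r_2 = -3


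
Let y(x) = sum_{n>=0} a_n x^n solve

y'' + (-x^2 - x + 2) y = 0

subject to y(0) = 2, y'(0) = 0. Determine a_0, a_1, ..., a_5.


Ansatz: y(x) = sum_{n>=0} a_n x^n, so y'(x) = sum_{n>=1} n a_n x^(n-1) and y''(x) = sum_{n>=2} n(n-1) a_n x^(n-2).
Substitute into P(x) y'' + Q(x) y' + R(x) y = 0 with P(x) = 1, Q(x) = 0, R(x) = -x^2 - x + 2, and match powers of x.
Initial conditions: a_0 = 2, a_1 = 0.
Setting the coefficient of each power of x to zero and solving order by order (substituting the coefficients already found):
  x^0: 2 a_2 + 2 a_0 = 0  ->  2 a_2 = -2 a_0 = -4  ->  a_2 = -2
  x^1: 6 a_3 + 2 a_1 - a_0 = 0  ->  6 a_3 = -2 a_1 + a_0 = 2  ->  a_3 = 1/3
  x^2: 12 a_4 + 2 a_2 - a_1 - a_0 = 0  ->  12 a_4 = -2 a_2 + a_1 + a_0 = 6  ->  a_4 = 1/2
  x^3: 20 a_5 + 2 a_3 - a_2 - a_1 = 0  ->  20 a_5 = -2 a_3 + a_2 + a_1 = -8/3  ->  a_5 = -2/15
Truncated series: y(x) = 2 - 2 x^2 + (1/3) x^3 + (1/2) x^4 - (2/15) x^5 + O(x^6).

a_0 = 2; a_1 = 0; a_2 = -2; a_3 = 1/3; a_4 = 1/2; a_5 = -2/15


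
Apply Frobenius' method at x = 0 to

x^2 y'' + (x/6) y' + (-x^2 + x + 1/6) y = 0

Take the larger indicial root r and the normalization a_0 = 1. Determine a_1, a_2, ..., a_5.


Write in Frobenius form y'' + (p(x)/x) y' + (q(x)/x^2) y = 0:
  p(x) = 1/6,  q(x) = -x^2 + x + 1/6.
Indicial equation: r(r-1) + (1/6) r + (1/6) = 0 -> roots r_1 = 1/2, r_2 = 1/3.
Take r = r_1 = 1/2. Let y(x) = x^r sum_{n>=0} a_n x^n with a_0 = 1.
Substitute y = x^r sum a_n x^n and match x^{r+n}. The recurrence is
  D(n) a_n + 1 a_{n-1} - 1 a_{n-2} = 0,  where D(n) = (r+n)(r+n-1) + (1/6)(r+n) + (1/6).
  a_n = [-1 a_{n-1} + 1 a_{n-2}] / D(n).
Since the indicial polynomial factors as (r - r_1)(r - r_2), D(n) = (r_1 + n - r_1)(r_1 + n - r_2) = n(n + 1/6).
Evaluating step by step (a_0 = 1):
  n = 1: D(1) = 1(1 + 1/6) = 7/6; numerator = -1(1) = -1; a_1 = (-1)/(7/6) = -6/7
  n = 2: D(2) = 2(2 + 1/6) = 13/3; numerator = -1(-6/7) + 1(1) = 13/7; a_2 = (13/7)/(13/3) = 3/7
  n = 3: D(3) = 3(3 + 1/6) = 19/2; numerator = -1(3/7) + 1(-6/7) = -9/7; a_3 = (-9/7)/(19/2) = -18/133
  n = 4: D(4) = 4(4 + 1/6) = 50/3; numerator = -1(-18/133) + 1(3/7) = 75/133; a_4 = (75/133)/(50/3) = 9/266
  n = 5: D(5) = 5(5 + 1/6) = 155/6; numerator = -1(9/266) + 1(-18/133) = -45/266; a_5 = (-45/266)/(155/6) = -27/4123

r = 1/2; a_0 = 1; a_1 = -6/7; a_2 = 3/7; a_3 = -18/133; a_4 = 9/266; a_5 = -27/4123


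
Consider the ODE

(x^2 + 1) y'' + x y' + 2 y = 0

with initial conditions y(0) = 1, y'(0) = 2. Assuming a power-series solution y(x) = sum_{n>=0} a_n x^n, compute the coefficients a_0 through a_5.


Ansatz: y(x) = sum_{n>=0} a_n x^n, so y'(x) = sum_{n>=1} n a_n x^(n-1) and y''(x) = sum_{n>=2} n(n-1) a_n x^(n-2).
Substitute into P(x) y'' + Q(x) y' + R(x) y = 0 with P(x) = x^2 + 1, Q(x) = x, R(x) = 2, and match powers of x.
Initial conditions: a_0 = 1, a_1 = 2.
Setting the coefficient of each power of x to zero and solving order by order (substituting the coefficients already found):
  x^0: 2 a_2 + 2 a_0 = 0  ->  2 a_2 = -2 a_0 = -2  ->  a_2 = -1
  x^1: 6 a_3 + 3 a_1 = 0  ->  6 a_3 = -3 a_1 = -6  ->  a_3 = -1
  x^2: 12 a_4 + 6 a_2 = 0  ->  12 a_4 = -6 a_2 = 6  ->  a_4 = 1/2
  x^3: 20 a_5 + 11 a_3 = 0  ->  20 a_5 = -11 a_3 = 11  ->  a_5 = 11/20
Truncated series: y(x) = 1 + 2 x - x^2 - x^3 + (1/2) x^4 + (11/20) x^5 + O(x^6).

a_0 = 1; a_1 = 2; a_2 = -1; a_3 = -1; a_4 = 1/2; a_5 = 11/20


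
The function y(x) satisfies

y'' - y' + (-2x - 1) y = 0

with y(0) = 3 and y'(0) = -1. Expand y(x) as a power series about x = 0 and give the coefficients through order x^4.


Ansatz: y(x) = sum_{n>=0} a_n x^n, so y'(x) = sum_{n>=1} n a_n x^(n-1) and y''(x) = sum_{n>=2} n(n-1) a_n x^(n-2).
Substitute into P(x) y'' + Q(x) y' + R(x) y = 0 with P(x) = 1, Q(x) = -1, R(x) = -2x - 1, and match powers of x.
Initial conditions: a_0 = 3, a_1 = -1.
Setting the coefficient of each power of x to zero and solving order by order (substituting the coefficients already found):
  x^0: 2 a_2 - a_1 - a_0 = 0  ->  2 a_2 = a_1 + a_0 = 2  ->  a_2 = 1
  x^1: 6 a_3 - 2 a_2 - a_1 - 2 a_0 = 0  ->  6 a_3 = 2 a_2 + a_1 + 2 a_0 = 7  ->  a_3 = 7/6
  x^2: 12 a_4 - 3 a_3 - a_2 - 2 a_1 = 0  ->  12 a_4 = 3 a_3 + a_2 + 2 a_1 = 5/2  ->  a_4 = 5/24
Truncated series: y(x) = 3 - x + x^2 + (7/6) x^3 + (5/24) x^4 + O(x^5).

a_0 = 3; a_1 = -1; a_2 = 1; a_3 = 7/6; a_4 = 5/24
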